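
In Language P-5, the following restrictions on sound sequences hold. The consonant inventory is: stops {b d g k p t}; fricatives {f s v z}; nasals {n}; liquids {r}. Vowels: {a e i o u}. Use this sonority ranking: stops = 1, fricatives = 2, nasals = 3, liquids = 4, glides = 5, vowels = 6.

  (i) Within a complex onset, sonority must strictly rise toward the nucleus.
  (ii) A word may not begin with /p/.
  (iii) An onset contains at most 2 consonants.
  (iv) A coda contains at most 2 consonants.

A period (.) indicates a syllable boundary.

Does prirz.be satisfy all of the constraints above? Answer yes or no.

no

prirz.be — violates constraint (ii): word begins with /p/ → not permitted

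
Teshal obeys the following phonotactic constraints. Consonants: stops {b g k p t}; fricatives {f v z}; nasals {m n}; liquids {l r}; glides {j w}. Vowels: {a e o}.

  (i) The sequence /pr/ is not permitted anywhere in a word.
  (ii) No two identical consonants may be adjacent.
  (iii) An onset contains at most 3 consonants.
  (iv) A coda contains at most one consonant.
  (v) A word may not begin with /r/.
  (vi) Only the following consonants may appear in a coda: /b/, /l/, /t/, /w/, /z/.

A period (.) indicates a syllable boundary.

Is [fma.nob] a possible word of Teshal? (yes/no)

[fma.nob] — σ1 onset /fm/ (2C), coda /∅/ ok; σ2 onset /n/, coda /b/ ok → well-formed

yes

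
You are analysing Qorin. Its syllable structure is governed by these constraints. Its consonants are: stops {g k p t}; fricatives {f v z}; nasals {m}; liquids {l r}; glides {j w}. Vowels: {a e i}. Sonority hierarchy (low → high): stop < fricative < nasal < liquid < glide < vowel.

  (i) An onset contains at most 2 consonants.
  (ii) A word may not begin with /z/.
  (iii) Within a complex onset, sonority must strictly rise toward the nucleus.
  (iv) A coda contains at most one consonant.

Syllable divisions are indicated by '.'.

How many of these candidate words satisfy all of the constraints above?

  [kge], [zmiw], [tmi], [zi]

[kge] — violates constraint (iii): syllable 1 onset /kg/: /k/ (stop, 1) → /g/ (stop, 1) does not rise → ill-formed
[zmiw] — violates constraint (ii): word begins with /z/ → ill-formed
[tmi] — σ1 onset /tm/ (1→3 rises), coda /∅/ ok → well-formed
[zi] — violates constraint (ii): word begins with /z/ → ill-formed
Well-formed: [tmi] → 1.

1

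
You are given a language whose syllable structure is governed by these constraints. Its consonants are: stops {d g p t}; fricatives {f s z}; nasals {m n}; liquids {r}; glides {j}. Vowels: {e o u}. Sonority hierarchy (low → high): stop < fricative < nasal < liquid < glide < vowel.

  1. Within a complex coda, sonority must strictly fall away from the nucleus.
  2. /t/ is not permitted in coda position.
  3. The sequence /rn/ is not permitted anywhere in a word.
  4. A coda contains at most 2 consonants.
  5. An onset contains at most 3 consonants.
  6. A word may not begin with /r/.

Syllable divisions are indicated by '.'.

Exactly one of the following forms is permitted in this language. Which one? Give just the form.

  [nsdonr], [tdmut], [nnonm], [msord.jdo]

[msord.jdo]

[nsdonr] — violates constraint 1: syllable 1 coda /nr/: /n/ (nasal, 3) → /r/ (liquid, 4) does not fall → not permitted
[tdmut] — violates constraint 2: syllable 1 coda contains /t/ → not permitted
[nnonm] — violates constraint 1: syllable 1 coda /nm/: /n/ (nasal, 3) → /m/ (nasal, 3) does not fall → not permitted
[msord.jdo] — σ1 onset /ms/ (2C), coda /rd/ (4→1 falls) ok; σ2 onset /jd/ (2C), coda /∅/ ok → permitted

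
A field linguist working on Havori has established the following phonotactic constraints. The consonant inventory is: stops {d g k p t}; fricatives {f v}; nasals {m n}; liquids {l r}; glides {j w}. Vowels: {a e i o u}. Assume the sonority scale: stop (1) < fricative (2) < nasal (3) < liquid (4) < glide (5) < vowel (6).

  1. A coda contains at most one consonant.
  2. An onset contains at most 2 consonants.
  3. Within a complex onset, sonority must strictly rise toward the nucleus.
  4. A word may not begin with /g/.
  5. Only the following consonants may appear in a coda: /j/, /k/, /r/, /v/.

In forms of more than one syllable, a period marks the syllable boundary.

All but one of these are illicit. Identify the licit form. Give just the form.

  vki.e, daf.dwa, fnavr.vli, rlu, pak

pak

vki.e — violates constraint 3: syllable 1 onset /vk/: /v/ (fricative, 2) → /k/ (stop, 1) does not rise → illicit
daf.dwa — violates constraint 5: syllable 1 coda contains /f/, which is not a licensed coda consonant → illicit
fnavr.vli — violates constraint 1: syllable 1 coda /vr/ has 2 consonants (> 1) → illicit
rlu — violates constraint 3: syllable 1 onset /rl/: /r/ (liquid, 4) → /l/ (liquid, 4) does not rise → illicit
pak — σ1 onset /p/, coda /k/ ok → licit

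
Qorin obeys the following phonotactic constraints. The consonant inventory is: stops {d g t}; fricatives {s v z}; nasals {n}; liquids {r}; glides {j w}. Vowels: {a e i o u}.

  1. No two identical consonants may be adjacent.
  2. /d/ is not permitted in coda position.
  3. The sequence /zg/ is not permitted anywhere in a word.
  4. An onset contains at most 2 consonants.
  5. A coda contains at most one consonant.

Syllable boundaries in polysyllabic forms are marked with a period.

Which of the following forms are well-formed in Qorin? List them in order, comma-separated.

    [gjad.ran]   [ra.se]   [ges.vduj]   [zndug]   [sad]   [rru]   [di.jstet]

[ra.se], [ges.vduj]

[gjad.ran] — violates constraint 2: syllable 1 coda contains /d/ → ill-formed
[ra.se] — σ1 onset /r/, coda /∅/ ok; σ2 onset /s/, coda /∅/ ok → well-formed
[ges.vduj] — σ1 onset /g/, coda /s/ ok; σ2 onset /vd/ (2C), coda /j/ ok → well-formed
[zndug] — violates constraint 4: syllable 1 onset /znd/ has 3 consonants (> 2) → ill-formed
[sad] — violates constraint 2: syllable 1 coda contains /d/ → ill-formed
[rru] — violates constraint 1: adjacent identical consonants /rr/ → ill-formed
[di.jstet] — violates constraint 4: syllable 2 onset /jst/ has 3 consonants (> 2) → ill-formed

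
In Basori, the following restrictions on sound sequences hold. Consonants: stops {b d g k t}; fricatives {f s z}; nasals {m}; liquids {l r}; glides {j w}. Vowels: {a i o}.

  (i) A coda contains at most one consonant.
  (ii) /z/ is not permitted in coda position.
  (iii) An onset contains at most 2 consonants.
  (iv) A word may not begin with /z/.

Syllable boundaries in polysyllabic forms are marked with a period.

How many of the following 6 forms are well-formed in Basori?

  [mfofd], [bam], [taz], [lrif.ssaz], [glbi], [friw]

2

[mfofd] — violates constraint (i): syllable 1 coda /fd/ has 2 consonants (> 1) → ill-formed
[bam] — σ1 onset /b/, coda /m/ ok → well-formed
[taz] — violates constraint (ii): syllable 1 coda contains /z/ → ill-formed
[lrif.ssaz] — violates constraint (ii): syllable 2 coda contains /z/ → ill-formed
[glbi] — violates constraint (iii): syllable 1 onset /glb/ has 3 consonants (> 2) → ill-formed
[friw] — σ1 onset /fr/ (2C), coda /w/ ok → well-formed
Well-formed: [bam], [friw] → 2.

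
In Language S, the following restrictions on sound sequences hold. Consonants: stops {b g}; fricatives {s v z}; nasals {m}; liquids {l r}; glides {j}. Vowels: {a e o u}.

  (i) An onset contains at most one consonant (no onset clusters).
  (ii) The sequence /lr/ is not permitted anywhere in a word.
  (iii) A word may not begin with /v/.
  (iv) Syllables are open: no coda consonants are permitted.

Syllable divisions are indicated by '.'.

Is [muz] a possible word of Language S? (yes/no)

[muz] — violates constraint (iv): syllable 1 coda /z/ has 1 consonant (> 0) → not permitted

no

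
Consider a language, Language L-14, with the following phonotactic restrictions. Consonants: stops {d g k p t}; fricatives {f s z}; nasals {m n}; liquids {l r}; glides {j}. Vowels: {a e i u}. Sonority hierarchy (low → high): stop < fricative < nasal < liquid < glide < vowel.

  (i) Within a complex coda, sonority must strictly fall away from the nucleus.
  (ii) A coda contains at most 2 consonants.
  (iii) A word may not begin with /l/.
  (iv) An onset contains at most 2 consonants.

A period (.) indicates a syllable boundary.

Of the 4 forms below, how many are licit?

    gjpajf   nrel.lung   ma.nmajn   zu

3

gjpajf — violates constraint (iv): syllable 1 onset /gjp/ has 3 consonants (> 2) → illicit
nrel.lung — σ1 onset /nr/ (2C), coda /l/ ok; σ2 onset /l/, coda /ng/ (3→1 falls) ok → licit
ma.nmajn — σ1 onset /m/, coda /∅/ ok; σ2 onset /nm/ (2C), coda /jn/ (5→3 falls) ok → licit
zu — σ1 onset /z/, coda /∅/ ok → licit
Licit: nrel.lung, ma.nmajn, zu → 3.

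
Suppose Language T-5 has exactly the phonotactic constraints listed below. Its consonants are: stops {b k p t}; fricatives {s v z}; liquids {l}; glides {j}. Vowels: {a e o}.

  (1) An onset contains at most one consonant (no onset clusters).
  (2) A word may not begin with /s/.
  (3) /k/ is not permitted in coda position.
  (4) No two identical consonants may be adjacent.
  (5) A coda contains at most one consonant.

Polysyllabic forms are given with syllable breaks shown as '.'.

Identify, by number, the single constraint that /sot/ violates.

2

/sot/: word begins with /s/.
This is a violation of constraint 2: "A word may not begin with /s/."
The remaining constraints (1, 3, 4, 5) are satisfied.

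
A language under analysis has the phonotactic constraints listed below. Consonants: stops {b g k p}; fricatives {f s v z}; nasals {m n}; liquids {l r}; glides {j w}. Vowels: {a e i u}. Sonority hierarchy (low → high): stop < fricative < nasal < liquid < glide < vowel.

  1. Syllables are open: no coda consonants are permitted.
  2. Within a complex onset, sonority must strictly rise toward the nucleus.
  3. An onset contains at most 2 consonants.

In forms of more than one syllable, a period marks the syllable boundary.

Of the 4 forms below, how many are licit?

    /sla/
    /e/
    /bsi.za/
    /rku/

/sla/ — σ1 onset /sl/ (2→4 rises), coda /∅/ ok → licit
/e/ — σ1 onset /∅/, coda /∅/ ok → licit
/bsi.za/ — σ1 onset /bs/ (1→2 rises), coda /∅/ ok; σ2 onset /z/, coda /∅/ ok → licit
/rku/ — violates constraint 2: syllable 1 onset /rk/: /r/ (liquid, 4) → /k/ (stop, 1) does not rise → illicit
Licit: /sla/, /e/, /bsi.za/ → 3.

3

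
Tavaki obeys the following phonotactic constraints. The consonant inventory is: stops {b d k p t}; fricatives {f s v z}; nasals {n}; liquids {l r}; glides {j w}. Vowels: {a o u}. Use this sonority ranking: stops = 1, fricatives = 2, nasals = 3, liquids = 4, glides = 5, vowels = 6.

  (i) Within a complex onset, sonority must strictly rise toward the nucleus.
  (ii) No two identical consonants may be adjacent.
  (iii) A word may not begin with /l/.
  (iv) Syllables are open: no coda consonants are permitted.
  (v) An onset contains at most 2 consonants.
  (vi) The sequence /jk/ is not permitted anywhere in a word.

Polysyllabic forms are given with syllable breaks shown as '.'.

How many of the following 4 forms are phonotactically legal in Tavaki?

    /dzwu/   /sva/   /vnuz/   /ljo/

0

/dzwu/ — violates constraint (v): syllable 1 onset /dzw/ has 3 consonants (> 2) → phonotactically illegal
/sva/ — violates constraint (i): syllable 1 onset /sv/: /s/ (fricative, 2) → /v/ (fricative, 2) does not rise → phonotactically illegal
/vnuz/ — violates constraint (iv): syllable 1 coda /z/ has 1 consonant (> 0) → phonotactically illegal
/ljo/ — violates constraint (iii): word begins with /l/ → phonotactically illegal
No form is phonotactically legal → 0.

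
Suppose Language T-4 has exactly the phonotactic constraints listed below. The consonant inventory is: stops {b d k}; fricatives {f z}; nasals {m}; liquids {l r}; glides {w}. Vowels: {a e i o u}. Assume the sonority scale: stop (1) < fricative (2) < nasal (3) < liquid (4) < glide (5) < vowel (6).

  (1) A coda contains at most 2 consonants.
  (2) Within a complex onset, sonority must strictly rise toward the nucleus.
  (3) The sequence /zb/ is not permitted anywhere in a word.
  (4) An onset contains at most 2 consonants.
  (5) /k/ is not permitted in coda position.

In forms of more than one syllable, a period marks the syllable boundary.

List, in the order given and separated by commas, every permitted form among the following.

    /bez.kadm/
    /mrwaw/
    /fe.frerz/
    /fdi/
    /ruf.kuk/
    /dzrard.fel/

/bez.kadm/ — σ1 onset /b/, coda /z/ ok; σ2 onset /k/, coda /dm/ (2C) ok → permitted
/mrwaw/ — violates constraint 4: syllable 1 onset /mrw/ has 3 consonants (> 2) → not permitted
/fe.frerz/ — σ1 onset /f/, coda /∅/ ok; σ2 onset /fr/ (2→4 rises), coda /rz/ (2C) ok → permitted
/fdi/ — violates constraint 2: syllable 1 onset /fd/: /f/ (fricative, 2) → /d/ (stop, 1) does not rise → not permitted
/ruf.kuk/ — violates constraint 5: syllable 2 coda contains /k/ → not permitted
/dzrard.fel/ — violates constraint 4: syllable 1 onset /dzr/ has 3 consonants (> 2) → not permitted

/bez.kadm/, /fe.frerz/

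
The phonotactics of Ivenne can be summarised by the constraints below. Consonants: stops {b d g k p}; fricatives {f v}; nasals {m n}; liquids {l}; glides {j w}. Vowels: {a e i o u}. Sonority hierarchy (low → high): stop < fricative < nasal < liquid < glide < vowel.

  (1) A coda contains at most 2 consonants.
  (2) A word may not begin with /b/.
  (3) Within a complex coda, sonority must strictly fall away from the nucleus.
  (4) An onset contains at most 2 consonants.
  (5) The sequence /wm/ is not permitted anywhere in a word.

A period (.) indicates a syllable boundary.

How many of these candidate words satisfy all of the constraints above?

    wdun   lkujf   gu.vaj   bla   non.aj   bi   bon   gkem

wdun — σ1 onset /wd/ (2C), coda /n/ ok → phonotactically legal
lkujf — σ1 onset /lk/ (2C), coda /jf/ (5→2 falls) ok → phonotactically legal
gu.vaj — σ1 onset /g/, coda /∅/ ok; σ2 onset /v/, coda /j/ ok → phonotactically legal
bla — violates constraint 2: word begins with /b/ → phonotactically illegal
non.aj — σ1 onset /n/, coda /n/ ok; σ2 onset /∅/, coda /j/ ok → phonotactically legal
bi — violates constraint 2: word begins with /b/ → phonotactically illegal
bon — violates constraint 2: word begins with /b/ → phonotactically illegal
gkem — σ1 onset /gk/ (2C), coda /m/ ok → phonotactically legal
Phonotactically legal: wdun, lkujf, gu.vaj, non.aj, gkem → 5.

5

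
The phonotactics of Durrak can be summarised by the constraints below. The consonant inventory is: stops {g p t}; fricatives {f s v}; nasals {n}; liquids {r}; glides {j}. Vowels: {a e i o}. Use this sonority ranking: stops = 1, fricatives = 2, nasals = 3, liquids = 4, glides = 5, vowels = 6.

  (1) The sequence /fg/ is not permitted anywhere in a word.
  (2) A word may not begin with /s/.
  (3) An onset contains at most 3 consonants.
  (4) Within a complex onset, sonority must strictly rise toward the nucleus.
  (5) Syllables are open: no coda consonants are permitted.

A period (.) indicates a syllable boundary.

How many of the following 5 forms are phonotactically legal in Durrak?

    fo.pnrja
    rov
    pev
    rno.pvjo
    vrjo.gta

fo.pnrja — violates constraint 3: syllable 2 onset /pnrj/ has 4 consonants (> 3) → phonotactically illegal
rov — violates constraint 5: syllable 1 coda /v/ has 1 consonant (> 0) → phonotactically illegal
pev — violates constraint 5: syllable 1 coda /v/ has 1 consonant (> 0) → phonotactically illegal
rno.pvjo — violates constraint 4: syllable 1 onset /rn/: /r/ (liquid, 4) → /n/ (nasal, 3) does not rise → phonotactically illegal
vrjo.gta — violates constraint 4: syllable 2 onset /gt/: /g/ (stop, 1) → /t/ (stop, 1) does not rise → phonotactically illegal
No form is phonotactically legal → 0.

0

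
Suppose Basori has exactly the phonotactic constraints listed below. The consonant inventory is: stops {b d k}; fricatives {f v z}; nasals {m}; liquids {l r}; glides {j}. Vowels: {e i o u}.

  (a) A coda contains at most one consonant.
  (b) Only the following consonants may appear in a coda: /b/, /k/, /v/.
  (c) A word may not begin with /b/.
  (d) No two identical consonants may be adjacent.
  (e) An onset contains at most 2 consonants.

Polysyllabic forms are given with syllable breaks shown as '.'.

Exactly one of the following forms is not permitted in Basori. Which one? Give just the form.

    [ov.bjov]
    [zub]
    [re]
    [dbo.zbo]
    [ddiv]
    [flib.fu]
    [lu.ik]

[ov.bjov] — σ1 onset /∅/, coda /v/ ok; σ2 onset /bj/ (2C), coda /v/ ok → permitted
[zub] — σ1 onset /z/, coda /b/ ok → permitted
[re] — σ1 onset /r/, coda /∅/ ok → permitted
[dbo.zbo] — σ1 onset /db/ (2C), coda /∅/ ok; σ2 onset /zb/ (2C), coda /∅/ ok → permitted
[ddiv] — violates constraint (d): adjacent identical consonants /dd/ → not permitted
[flib.fu] — σ1 onset /fl/ (2C), coda /b/ ok; σ2 onset /f/, coda /∅/ ok → permitted
[lu.ik] — σ1 onset /l/, coda /∅/ ok; σ2 onset /∅/, coda /k/ ok → permitted

[ddiv]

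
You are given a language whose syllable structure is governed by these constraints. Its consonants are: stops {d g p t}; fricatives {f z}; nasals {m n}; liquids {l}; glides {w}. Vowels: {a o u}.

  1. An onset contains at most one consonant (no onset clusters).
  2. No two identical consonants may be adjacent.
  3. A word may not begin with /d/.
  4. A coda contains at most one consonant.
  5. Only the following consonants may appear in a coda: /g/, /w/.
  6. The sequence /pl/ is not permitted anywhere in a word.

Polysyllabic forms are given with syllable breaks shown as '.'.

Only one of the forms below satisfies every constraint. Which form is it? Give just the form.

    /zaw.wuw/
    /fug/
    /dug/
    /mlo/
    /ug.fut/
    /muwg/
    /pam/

/fug/

/zaw.wuw/ — violates constraint 2: adjacent identical consonants /ww/ → not permitted
/fug/ — σ1 onset /f/, coda /g/ ok → permitted
/dug/ — violates constraint 3: word begins with /d/ → not permitted
/mlo/ — violates constraint 1: syllable 1 onset /ml/ has 2 consonants (> 1) → not permitted
/ug.fut/ — violates constraint 5: syllable 2 coda contains /t/, which is not a licensed coda consonant → not permitted
/muwg/ — violates constraint 4: syllable 1 coda /wg/ has 2 consonants (> 1) → not permitted
/pam/ — violates constraint 5: syllable 1 coda contains /m/, which is not a licensed coda consonant → not permitted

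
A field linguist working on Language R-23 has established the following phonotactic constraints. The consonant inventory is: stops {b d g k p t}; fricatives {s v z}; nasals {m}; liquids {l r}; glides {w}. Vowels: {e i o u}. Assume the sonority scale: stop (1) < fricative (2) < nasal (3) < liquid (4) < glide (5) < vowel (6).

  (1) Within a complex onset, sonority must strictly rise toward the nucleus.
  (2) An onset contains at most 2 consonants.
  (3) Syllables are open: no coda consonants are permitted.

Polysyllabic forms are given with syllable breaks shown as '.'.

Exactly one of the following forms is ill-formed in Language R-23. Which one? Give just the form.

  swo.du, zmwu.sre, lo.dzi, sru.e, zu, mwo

zmwu.sre

swo.du — σ1 onset /sw/ (2→5 rises), coda /∅/ ok; σ2 onset /d/, coda /∅/ ok → well-formed
zmwu.sre — violates constraint 2: syllable 1 onset /zmw/ has 3 consonants (> 2) → ill-formed
lo.dzi — σ1 onset /l/, coda /∅/ ok; σ2 onset /dz/ (1→2 rises), coda /∅/ ok → well-formed
sru.e — σ1 onset /sr/ (2→4 rises), coda /∅/ ok; σ2 onset /∅/, coda /∅/ ok → well-formed
zu — σ1 onset /z/, coda /∅/ ok → well-formed
mwo — σ1 onset /mw/ (3→5 rises), coda /∅/ ok → well-formed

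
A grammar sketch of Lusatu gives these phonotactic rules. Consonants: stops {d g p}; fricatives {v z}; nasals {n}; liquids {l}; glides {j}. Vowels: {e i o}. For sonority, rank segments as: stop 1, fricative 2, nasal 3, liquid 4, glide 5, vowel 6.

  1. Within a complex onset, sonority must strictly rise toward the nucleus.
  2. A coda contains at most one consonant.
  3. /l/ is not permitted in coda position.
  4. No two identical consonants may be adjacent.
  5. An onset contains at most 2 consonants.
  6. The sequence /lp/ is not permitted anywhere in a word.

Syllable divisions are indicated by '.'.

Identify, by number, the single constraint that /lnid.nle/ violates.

/lnid.nle/: syllable 1 onset /ln/: /l/ (liquid, 4) → /n/ (nasal, 3) does not rise.
This is a violation of constraint 1: "Within a complex onset, sonority must strictly rise toward the nucleus."
The remaining constraints (2, 3, 4, 5, 6) are satisfied.

1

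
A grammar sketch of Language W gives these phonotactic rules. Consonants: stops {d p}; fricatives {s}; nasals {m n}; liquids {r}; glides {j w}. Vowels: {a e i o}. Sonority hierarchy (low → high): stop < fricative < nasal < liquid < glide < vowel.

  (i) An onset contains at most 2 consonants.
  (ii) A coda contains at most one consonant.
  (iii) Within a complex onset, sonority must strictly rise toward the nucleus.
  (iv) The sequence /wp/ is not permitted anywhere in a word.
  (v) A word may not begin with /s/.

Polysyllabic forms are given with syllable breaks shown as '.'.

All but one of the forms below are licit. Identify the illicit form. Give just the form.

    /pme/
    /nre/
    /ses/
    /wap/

/pme/ — σ1 onset /pm/ (1→3 rises), coda /∅/ ok → licit
/nre/ — σ1 onset /nr/ (3→4 rises), coda /∅/ ok → licit
/ses/ — violates constraint (v): word begins with /s/ → illicit
/wap/ — σ1 onset /w/, coda /p/ ok → licit

/ses/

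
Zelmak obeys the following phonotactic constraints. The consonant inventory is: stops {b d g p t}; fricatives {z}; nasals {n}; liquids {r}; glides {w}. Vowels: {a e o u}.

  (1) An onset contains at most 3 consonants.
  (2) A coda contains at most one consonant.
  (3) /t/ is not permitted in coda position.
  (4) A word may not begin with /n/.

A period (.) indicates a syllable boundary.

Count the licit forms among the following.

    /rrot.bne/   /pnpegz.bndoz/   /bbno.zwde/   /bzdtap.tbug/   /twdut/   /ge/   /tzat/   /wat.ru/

/rrot.bne/ — violates constraint 3: syllable 1 coda contains /t/ → illicit
/pnpegz.bndoz/ — violates constraint 2: syllable 1 coda /gz/ has 2 consonants (> 1) → illicit
/bbno.zwde/ — σ1 onset /bbn/ (3C), coda /∅/ ok; σ2 onset /zwd/ (3C), coda /∅/ ok → licit
/bzdtap.tbug/ — violates constraint 1: syllable 1 onset /bzdt/ has 4 consonants (> 3) → illicit
/twdut/ — violates constraint 3: syllable 1 coda contains /t/ → illicit
/ge/ — σ1 onset /g/, coda /∅/ ok → licit
/tzat/ — violates constraint 3: syllable 1 coda contains /t/ → illicit
/wat.ru/ — violates constraint 3: syllable 1 coda contains /t/ → illicit
Licit: /bbno.zwde/, /ge/ → 2.

2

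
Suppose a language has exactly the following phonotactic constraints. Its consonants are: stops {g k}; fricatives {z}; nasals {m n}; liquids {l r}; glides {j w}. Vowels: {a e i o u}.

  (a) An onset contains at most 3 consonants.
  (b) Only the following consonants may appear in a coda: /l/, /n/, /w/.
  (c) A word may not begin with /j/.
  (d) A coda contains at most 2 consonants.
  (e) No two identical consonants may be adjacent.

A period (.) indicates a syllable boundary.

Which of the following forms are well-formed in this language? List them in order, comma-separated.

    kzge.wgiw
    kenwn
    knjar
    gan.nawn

kzge.wgiw — σ1 onset /kzg/ (3C), coda /∅/ ok; σ2 onset /wg/ (2C), coda /w/ ok → well-formed
kenwn — violates constraint (d): syllable 1 coda /nwn/ has 3 consonants (> 2) → ill-formed
knjar — violates constraint (b): syllable 1 coda contains /r/, which is not a licensed coda consonant → ill-formed
gan.nawn — violates constraint (e): adjacent identical consonants /nn/ → ill-formed

kzge.wgiw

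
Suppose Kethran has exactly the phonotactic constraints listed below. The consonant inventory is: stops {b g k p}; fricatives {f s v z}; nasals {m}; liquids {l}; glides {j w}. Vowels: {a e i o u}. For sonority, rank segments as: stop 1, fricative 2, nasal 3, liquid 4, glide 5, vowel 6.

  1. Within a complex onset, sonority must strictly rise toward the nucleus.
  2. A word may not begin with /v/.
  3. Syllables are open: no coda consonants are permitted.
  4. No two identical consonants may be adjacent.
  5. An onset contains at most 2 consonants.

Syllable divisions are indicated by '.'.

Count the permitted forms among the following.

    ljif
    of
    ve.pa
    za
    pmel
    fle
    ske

2

ljif — violates constraint 3: syllable 1 coda /f/ has 1 consonant (> 0) → not permitted
of — violates constraint 3: syllable 1 coda /f/ has 1 consonant (> 0) → not permitted
ve.pa — violates constraint 2: word begins with /v/ → not permitted
za — σ1 onset /z/, coda /∅/ ok → permitted
pmel — violates constraint 3: syllable 1 coda /l/ has 1 consonant (> 0) → not permitted
fle — σ1 onset /fl/ (2→4 rises), coda /∅/ ok → permitted
ske — violates constraint 1: syllable 1 onset /sk/: /s/ (fricative, 2) → /k/ (stop, 1) does not rise → not permitted
Permitted: za, fle → 2.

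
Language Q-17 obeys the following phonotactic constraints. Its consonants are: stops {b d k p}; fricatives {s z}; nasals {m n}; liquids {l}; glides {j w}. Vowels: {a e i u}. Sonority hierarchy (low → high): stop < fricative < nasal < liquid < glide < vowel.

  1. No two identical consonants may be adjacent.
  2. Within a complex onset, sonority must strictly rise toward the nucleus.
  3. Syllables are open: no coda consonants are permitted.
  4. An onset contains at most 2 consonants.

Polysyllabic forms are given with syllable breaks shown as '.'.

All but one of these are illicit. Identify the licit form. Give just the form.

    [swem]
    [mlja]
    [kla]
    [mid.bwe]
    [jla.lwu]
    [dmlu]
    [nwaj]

[kla]

[swem] — violates constraint 3: syllable 1 coda /m/ has 1 consonant (> 0) → illicit
[mlja] — violates constraint 4: syllable 1 onset /mlj/ has 3 consonants (> 2) → illicit
[kla] — σ1 onset /kl/ (1→4 rises), coda /∅/ ok → licit
[mid.bwe] — violates constraint 3: syllable 1 coda /d/ has 1 consonant (> 0) → illicit
[jla.lwu] — violates constraint 2: syllable 1 onset /jl/: /j/ (glide, 5) → /l/ (liquid, 4) does not rise → illicit
[dmlu] — violates constraint 4: syllable 1 onset /dml/ has 3 consonants (> 2) → illicit
[nwaj] — violates constraint 3: syllable 1 coda /j/ has 1 consonant (> 0) → illicit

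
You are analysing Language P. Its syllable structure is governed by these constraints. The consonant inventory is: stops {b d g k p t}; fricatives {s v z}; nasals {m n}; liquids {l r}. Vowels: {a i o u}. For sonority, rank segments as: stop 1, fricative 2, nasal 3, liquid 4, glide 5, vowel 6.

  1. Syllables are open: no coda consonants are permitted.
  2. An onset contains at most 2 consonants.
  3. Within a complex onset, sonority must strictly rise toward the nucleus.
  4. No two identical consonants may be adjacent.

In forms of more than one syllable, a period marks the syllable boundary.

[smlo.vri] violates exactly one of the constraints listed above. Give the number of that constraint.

2

[smlo.vri]: syllable 1 onset /sml/ has 3 consonants (> 2).
This is a violation of constraint 2: "An onset contains at most 2 consonants."
The remaining constraints (1, 3, 4) are satisfied.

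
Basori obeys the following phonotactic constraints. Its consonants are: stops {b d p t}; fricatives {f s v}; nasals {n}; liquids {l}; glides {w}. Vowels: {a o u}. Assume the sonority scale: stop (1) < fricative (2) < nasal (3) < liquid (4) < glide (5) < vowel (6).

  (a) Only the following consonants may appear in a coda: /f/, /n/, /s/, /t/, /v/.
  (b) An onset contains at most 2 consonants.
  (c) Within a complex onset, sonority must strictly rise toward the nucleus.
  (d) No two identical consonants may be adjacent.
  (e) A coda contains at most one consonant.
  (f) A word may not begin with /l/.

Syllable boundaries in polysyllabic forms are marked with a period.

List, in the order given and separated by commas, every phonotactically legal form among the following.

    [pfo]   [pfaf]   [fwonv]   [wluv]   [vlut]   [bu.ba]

[pfo], [pfaf], [vlut], [bu.ba]

[pfo] — σ1 onset /pf/ (1→2 rises), coda /∅/ ok → phonotactically legal
[pfaf] — σ1 onset /pf/ (1→2 rises), coda /f/ ok → phonotactically legal
[fwonv] — violates constraint (e): syllable 1 coda /nv/ has 2 consonants (> 1) → phonotactically illegal
[wluv] — violates constraint (c): syllable 1 onset /wl/: /w/ (glide, 5) → /l/ (liquid, 4) does not rise → phonotactically illegal
[vlut] — σ1 onset /vl/ (2→4 rises), coda /t/ ok → phonotactically legal
[bu.ba] — σ1 onset /b/, coda /∅/ ok; σ2 onset /b/, coda /∅/ ok → phonotactically legal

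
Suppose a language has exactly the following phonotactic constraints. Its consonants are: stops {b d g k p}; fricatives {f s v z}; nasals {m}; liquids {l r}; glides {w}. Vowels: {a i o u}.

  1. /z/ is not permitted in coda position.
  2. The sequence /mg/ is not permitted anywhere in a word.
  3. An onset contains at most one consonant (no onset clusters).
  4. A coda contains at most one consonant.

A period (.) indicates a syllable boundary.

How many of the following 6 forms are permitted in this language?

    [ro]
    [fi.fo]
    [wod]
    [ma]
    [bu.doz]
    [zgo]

[ro] — σ1 onset /r/, coda /∅/ ok → permitted
[fi.fo] — σ1 onset /f/, coda /∅/ ok; σ2 onset /f/, coda /∅/ ok → permitted
[wod] — σ1 onset /w/, coda /d/ ok → permitted
[ma] — σ1 onset /m/, coda /∅/ ok → permitted
[bu.doz] — violates constraint 1: syllable 2 coda contains /z/ → not permitted
[zgo] — violates constraint 3: syllable 1 onset /zg/ has 2 consonants (> 1) → not permitted
Permitted: [ro], [fi.fo], [wod], [ma] → 4.

4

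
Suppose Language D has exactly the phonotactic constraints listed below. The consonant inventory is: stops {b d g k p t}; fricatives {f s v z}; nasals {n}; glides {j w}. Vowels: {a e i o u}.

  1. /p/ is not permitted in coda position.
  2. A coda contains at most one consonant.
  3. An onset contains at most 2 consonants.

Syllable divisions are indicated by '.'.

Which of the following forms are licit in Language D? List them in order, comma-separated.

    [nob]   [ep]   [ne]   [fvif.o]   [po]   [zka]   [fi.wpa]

[nob] — σ1 onset /n/, coda /b/ ok → licit
[ep] — violates constraint 1: syllable 1 coda contains /p/ → illicit
[ne] — σ1 onset /n/, coda /∅/ ok → licit
[fvif.o] — σ1 onset /fv/ (2C), coda /f/ ok; σ2 onset /∅/, coda /∅/ ok → licit
[po] — σ1 onset /p/, coda /∅/ ok → licit
[zka] — σ1 onset /zk/ (2C), coda /∅/ ok → licit
[fi.wpa] — σ1 onset /f/, coda /∅/ ok; σ2 onset /wp/ (2C), coda /∅/ ok → licit

[nob], [ne], [fvif.o], [po], [zka], [fi.wpa]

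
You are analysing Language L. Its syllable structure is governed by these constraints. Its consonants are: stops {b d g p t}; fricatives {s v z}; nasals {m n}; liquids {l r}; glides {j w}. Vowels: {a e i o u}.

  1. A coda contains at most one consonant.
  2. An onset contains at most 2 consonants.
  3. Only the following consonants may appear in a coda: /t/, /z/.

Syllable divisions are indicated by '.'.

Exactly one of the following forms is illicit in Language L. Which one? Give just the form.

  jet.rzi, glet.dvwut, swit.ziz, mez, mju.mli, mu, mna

glet.dvwut

jet.rzi — σ1 onset /j/, coda /t/ ok; σ2 onset /rz/ (2C), coda /∅/ ok → licit
glet.dvwut — violates constraint 2: syllable 2 onset /dvw/ has 3 consonants (> 2) → illicit
swit.ziz — σ1 onset /sw/ (2C), coda /t/ ok; σ2 onset /z/, coda /z/ ok → licit
mez — σ1 onset /m/, coda /z/ ok → licit
mju.mli — σ1 onset /mj/ (2C), coda /∅/ ok; σ2 onset /ml/ (2C), coda /∅/ ok → licit
mu — σ1 onset /m/, coda /∅/ ok → licit
mna — σ1 onset /mn/ (2C), coda /∅/ ok → licit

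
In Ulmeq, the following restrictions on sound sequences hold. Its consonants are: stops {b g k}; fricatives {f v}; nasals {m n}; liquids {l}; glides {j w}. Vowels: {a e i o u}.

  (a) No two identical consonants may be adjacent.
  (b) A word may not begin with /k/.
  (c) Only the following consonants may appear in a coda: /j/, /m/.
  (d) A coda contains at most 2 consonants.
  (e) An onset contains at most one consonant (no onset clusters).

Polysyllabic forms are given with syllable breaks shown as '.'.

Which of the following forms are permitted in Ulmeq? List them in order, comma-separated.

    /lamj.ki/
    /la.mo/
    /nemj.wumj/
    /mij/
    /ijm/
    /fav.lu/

/lamj.ki/, /la.mo/, /nemj.wumj/, /mij/, /ijm/

/lamj.ki/ — σ1 onset /l/, coda /mj/ (2C) ok; σ2 onset /k/, coda /∅/ ok → permitted
/la.mo/ — σ1 onset /l/, coda /∅/ ok; σ2 onset /m/, coda /∅/ ok → permitted
/nemj.wumj/ — σ1 onset /n/, coda /mj/ (2C) ok; σ2 onset /w/, coda /mj/ (2C) ok → permitted
/mij/ — σ1 onset /m/, coda /j/ ok → permitted
/ijm/ — σ1 onset /∅/, coda /jm/ (2C) ok → permitted
/fav.lu/ — violates constraint (c): syllable 1 coda contains /v/, which is not a licensed coda consonant → not permitted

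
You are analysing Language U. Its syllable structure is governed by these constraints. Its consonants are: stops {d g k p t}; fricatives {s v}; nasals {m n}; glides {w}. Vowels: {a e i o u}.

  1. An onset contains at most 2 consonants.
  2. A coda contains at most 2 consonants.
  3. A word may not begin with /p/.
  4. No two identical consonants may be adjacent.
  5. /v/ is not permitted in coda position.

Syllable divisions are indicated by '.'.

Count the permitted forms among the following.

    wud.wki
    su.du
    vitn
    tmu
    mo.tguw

5

wud.wki — σ1 onset /w/, coda /d/ ok; σ2 onset /wk/ (2C), coda /∅/ ok → permitted
su.du — σ1 onset /s/, coda /∅/ ok; σ2 onset /d/, coda /∅/ ok → permitted
vitn — σ1 onset /v/, coda /tn/ (2C) ok → permitted
tmu — σ1 onset /tm/ (2C), coda /∅/ ok → permitted
mo.tguw — σ1 onset /m/, coda /∅/ ok; σ2 onset /tg/ (2C), coda /w/ ok → permitted
Permitted: wud.wki, su.du, vitn, tmu, mo.tguw → 5.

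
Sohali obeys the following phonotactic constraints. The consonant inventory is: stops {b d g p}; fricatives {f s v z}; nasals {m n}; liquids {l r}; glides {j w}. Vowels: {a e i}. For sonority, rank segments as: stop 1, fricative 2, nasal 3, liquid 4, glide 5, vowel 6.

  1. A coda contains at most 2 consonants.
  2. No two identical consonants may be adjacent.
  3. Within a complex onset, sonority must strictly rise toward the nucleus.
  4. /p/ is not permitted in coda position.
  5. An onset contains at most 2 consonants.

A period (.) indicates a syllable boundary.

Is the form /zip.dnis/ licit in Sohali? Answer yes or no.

no

/zip.dnis/ — violates constraint 4: syllable 1 coda contains /p/ → illicit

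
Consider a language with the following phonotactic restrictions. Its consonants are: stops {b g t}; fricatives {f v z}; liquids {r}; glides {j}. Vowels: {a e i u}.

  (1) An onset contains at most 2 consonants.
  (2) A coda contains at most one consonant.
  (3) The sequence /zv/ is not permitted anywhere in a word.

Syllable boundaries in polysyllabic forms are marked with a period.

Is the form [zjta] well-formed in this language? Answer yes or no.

no

[zjta] — violates constraint 1: syllable 1 onset /zjt/ has 3 consonants (> 2) → ill-formed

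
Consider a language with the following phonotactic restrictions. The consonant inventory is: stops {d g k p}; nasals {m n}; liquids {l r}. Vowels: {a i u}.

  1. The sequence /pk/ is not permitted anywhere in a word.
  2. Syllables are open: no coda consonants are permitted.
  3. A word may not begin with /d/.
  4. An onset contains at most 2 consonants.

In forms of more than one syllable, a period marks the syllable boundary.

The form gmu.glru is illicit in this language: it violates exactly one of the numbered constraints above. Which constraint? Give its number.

gmu.glru: syllable 2 onset /glr/ has 3 consonants (> 2).
This is a violation of constraint 4: "An onset contains at most 2 consonants."
The remaining constraints (1, 2, 3) are satisfied.

4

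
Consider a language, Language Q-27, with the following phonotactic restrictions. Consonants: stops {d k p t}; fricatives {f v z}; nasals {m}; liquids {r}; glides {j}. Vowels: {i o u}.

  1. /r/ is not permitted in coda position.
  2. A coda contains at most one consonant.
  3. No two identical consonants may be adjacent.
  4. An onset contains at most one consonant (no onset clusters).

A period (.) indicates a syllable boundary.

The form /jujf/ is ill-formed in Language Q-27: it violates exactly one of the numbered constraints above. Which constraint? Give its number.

/jujf/: syllable 1 coda /jf/ has 2 consonants (> 1).
This is a violation of constraint 2: "A coda contains at most one consonant."
The remaining constraints (1, 3, 4) are satisfied.

2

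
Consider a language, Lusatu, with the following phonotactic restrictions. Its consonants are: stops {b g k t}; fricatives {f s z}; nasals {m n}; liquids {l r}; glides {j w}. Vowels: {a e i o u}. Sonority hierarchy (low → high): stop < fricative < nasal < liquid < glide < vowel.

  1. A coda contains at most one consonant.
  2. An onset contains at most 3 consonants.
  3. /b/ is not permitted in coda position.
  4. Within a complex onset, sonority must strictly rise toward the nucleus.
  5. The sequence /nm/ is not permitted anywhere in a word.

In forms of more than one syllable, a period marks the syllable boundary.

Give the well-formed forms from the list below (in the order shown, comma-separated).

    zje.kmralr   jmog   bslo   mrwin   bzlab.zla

bslo, mrwin

zje.kmralr — violates constraint 1: syllable 2 coda /lr/ has 2 consonants (> 1) → ill-formed
jmog — violates constraint 4: syllable 1 onset /jm/: /j/ (glide, 5) → /m/ (nasal, 3) does not rise → ill-formed
bslo — σ1 onset /bsl/ (1→2→4 rises), coda /∅/ ok → well-formed
mrwin — σ1 onset /mrw/ (3→4→5 rises), coda /n/ ok → well-formed
bzlab.zla — violates constraint 3: syllable 1 coda contains /b/ → ill-formed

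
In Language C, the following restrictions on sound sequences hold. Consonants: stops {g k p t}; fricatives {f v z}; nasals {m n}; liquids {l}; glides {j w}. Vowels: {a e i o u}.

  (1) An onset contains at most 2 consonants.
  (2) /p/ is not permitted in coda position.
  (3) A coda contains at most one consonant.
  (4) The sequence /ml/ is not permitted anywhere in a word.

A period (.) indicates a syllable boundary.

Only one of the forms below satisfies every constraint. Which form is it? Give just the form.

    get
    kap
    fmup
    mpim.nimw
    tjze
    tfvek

get — σ1 onset /g/, coda /t/ ok → licit
kap — violates constraint 2: syllable 1 coda contains /p/ → illicit
fmup — violates constraint 2: syllable 1 coda contains /p/ → illicit
mpim.nimw — violates constraint 3: syllable 2 coda /mw/ has 2 consonants (> 1) → illicit
tjze — violates constraint 1: syllable 1 onset /tjz/ has 3 consonants (> 2) → illicit
tfvek — violates constraint 1: syllable 1 onset /tfv/ has 3 consonants (> 2) → illicit

get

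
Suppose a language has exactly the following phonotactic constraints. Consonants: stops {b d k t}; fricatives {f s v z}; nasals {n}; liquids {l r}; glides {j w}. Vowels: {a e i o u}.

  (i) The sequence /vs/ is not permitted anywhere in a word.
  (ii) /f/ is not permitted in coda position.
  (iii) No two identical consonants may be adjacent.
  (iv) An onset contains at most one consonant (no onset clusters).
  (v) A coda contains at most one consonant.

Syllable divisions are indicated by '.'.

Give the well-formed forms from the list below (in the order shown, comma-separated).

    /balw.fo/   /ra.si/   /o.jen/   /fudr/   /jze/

/balw.fo/ — violates constraint (v): syllable 1 coda /lw/ has 2 consonants (> 1) → ill-formed
/ra.si/ — σ1 onset /r/, coda /∅/ ok; σ2 onset /s/, coda /∅/ ok → well-formed
/o.jen/ — σ1 onset /∅/, coda /∅/ ok; σ2 onset /j/, coda /n/ ok → well-formed
/fudr/ — violates constraint (v): syllable 1 coda /dr/ has 2 consonants (> 1) → ill-formed
/jze/ — violates constraint (iv): syllable 1 onset /jz/ has 2 consonants (> 1) → ill-formed

/ra.si/, /o.jen/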